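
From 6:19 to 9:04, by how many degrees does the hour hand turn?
The hour hand moves 0.5 degrees per minute.
Time elapsed: 9:04 - 6:19 = 165 minutes
Angular displacement: 165 x 0.5 = 82.5 degrees

Final answer: 82.5 degrees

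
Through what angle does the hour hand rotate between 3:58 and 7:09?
The hour hand moves 0.5 degrees per minute.
Time elapsed: 7:09 - 3:58 = 191 minutes
Angular displacement: 191 x 0.5 = 95.5 degrees

Final answer: 95.5 degrees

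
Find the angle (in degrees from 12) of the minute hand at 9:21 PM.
The minute hand moves 6 degrees per minute.
At 9:21: 21 x 6 = 126 degrees

Final answer: 126 degrees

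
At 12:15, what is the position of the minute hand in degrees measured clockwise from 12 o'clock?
The minute hand moves 6 degrees per minute.
At 12:15: 15 x 6 = 90 degrees

Final answer: 90 degrees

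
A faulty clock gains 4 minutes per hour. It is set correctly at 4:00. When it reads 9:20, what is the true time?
For every 60 true minutes, the faulty clock advances 64 minutes, so 1 faulty-clock minute corresponds to 60/64 true minutes.
From 4:00 to 9:20 on the faulty dial is 320 minutes.
True elapsed: 320 x 60/64 = 300 minutes = 5 hours.
True time: 4:00 + 5 hours = 9:00.

Final answer: 9:00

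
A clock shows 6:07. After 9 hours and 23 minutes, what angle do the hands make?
First find the time 9 hours and 23 minutes after 6:07.
Total minutes: 6 x 60 + 7 + 9 x 60 + 23 = 930.
930 mod 720 = 210 minutes = 3:30.
Now compute the angle at 3:30:
Hour hand: 3 x 30 + 30 x 0.5 = 105 degrees
Minute hand: 30 x 6 = 180 degrees
Difference: |105 - 180| = 75 degrees
The angle is 75 degrees

Final answer: 75 degrees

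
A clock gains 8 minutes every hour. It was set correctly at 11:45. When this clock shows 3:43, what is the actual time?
For every 60 true minutes, the faulty clock advances 68 minutes, so 1 faulty-clock minute corresponds to 60/68 true minutes.
From 11:45 to 3:43 on the faulty dial is 238 minutes.
True elapsed: 238 x 60/68 = 210 minutes = 3 hours and 30 minutes.
True time: 11:45 + 3 hours and 30 minutes = 3:15.

Final answer: 3:15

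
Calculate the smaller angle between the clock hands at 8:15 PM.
Hour hand position: 8 x 30 + 15 x 0.5 = 247.5 degrees
Minute hand position: 15 x 6 = 90 degrees
Difference: |247.5 - 90| = 157.5 degrees
The angle between the hands is 157.5 degrees

Final answer: 157.5 degrees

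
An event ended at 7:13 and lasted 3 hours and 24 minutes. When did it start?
Starting time: 7:13 = 433 total minutes past 12:00
Subtracting: 3 hours and 24 minutes = 204 minutes
433 - 204 = 229 minutes
= 3 hours and 49 minutes past 12:00 = 3:49

Final answer: 3:49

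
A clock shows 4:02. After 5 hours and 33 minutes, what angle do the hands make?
First find the time 5 hours and 33 minutes after 4:02.
Total minutes: 4 x 60 + 2 + 5 x 60 + 33 = 575.
575 mod 720 = 575 minutes = 9:35.
Now compute the angle at 9:35:
Hour hand: 9 x 30 + 35 x 0.5 = 287.5 degrees
Minute hand: 35 x 6 = 210 degrees
Difference: |287.5 - 210| = 77.5 degrees
The angle is 77.5 degrees

Final answer: 77.5 degrees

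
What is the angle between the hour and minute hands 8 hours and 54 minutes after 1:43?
First find the time 8 hours and 54 minutes after 1:43.
Total minutes: 1 x 60 + 43 + 8 x 60 + 54 = 637.
637 mod 720 = 637 minutes = 10:37.
Now compute the angle at 10:37:
Hour hand: 10 x 30 + 37 x 0.5 = 318.5 degrees
Minute hand: 37 x 6 = 222 degrees
Difference: |318.5 - 222| = 96.5 degrees
The angle is 96.5 degrees

Final answer: 96.5 degrees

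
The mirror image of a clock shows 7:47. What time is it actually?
Reflection across the vertical (12-6) axis maps a hand at angle A degrees to (360 - A) degrees, which sends a reading of T minutes past 12:00 to (720 - T) minutes past 12:00.
Mirror reads 7:47 = 467 minutes past 12:00.
Actual time: (720 - 467) mod 720 = 253 minutes = 4:13.

Final answer: 4:13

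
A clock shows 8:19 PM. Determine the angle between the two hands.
Hour hand position: 8 x 30 + 19 x 0.5 = 249.5 degrees
Minute hand position: 19 x 6 = 114 degrees
Difference: |249.5 - 114| = 135.5 degrees
The angle between the hands is 135.5 degrees

Final answer: 135.5 degrees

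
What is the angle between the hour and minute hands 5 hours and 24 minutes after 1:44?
First find the time 5 hours and 24 minutes after 1:44.
Total minutes: 1 x 60 + 44 + 5 x 60 + 24 = 428.
428 mod 720 = 428 minutes = 7:08.
Now compute the angle at 7:08:
Hour hand: 7 x 30 + 8 x 0.5 = 214 degrees
Minute hand: 8 x 6 = 48 degrees
Difference: |214 - 48| = 166 degrees
The angle is 166 degrees

Final answer: 166 degrees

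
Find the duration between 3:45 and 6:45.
From 3:45 to 6:45:
(6 x 60 + 45) - (3 x 60 + 45) = 405 - 225 = 180 minutes
= 3 hours

Final answer: 3 hours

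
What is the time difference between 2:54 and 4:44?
From 2:54 to 4:44:
(4 x 60 + 44) - (2 x 60 + 54) = 284 - 174 = 110 minutes
= 1 hour and 50 minutes

Final answer: 1 hour and 50 minutes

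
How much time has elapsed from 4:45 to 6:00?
From 4:45 to 6:00:
(6 x 60 + 0) - (4 x 60 + 45) = 360 - 285 = 75 minutes
= 1 hour and 15 minutes

Final answer: 1 hour and 15 minutes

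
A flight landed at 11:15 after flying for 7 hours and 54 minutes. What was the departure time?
Starting time: 11:15 = 675 total minutes past 12:00
Subtracting: 7 hours and 54 minutes = 474 minutes
675 - 474 = 201 minutes
= 3 hours and 21 minutes past 12:00 = 3:21

Final answer: 3:21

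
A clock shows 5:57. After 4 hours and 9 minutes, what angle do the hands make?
First find the time 4 hours and 9 minutes after 5:57.
Total minutes: 5 x 60 + 57 + 4 x 60 + 9 = 606.
606 mod 720 = 606 minutes = 10:06.
Now compute the angle at 10:06:
Hour hand: 10 x 30 + 6 x 0.5 = 303 degrees
Minute hand: 6 x 6 = 36 degrees
Difference: |303 - 36| = 267 degrees
Smaller angle: 360 - 267 = 93 degrees

Final answer: 93 degrees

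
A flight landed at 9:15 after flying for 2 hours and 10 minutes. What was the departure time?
Starting time: 9:15 = 555 total minutes past 12:00
Subtracting: 2 hours and 10 minutes = 130 minutes
555 - 130 = 425 minutes
= 7 hours and 5 minutes past 12:00 = 7:05

Final answer: 7:05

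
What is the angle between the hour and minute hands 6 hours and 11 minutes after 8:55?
First find the time 6 hours and 11 minutes after 8:55.
Total minutes: 8 x 60 + 55 + 6 x 60 + 11 = 906.
906 mod 720 = 186 minutes = 3:06.
Now compute the angle at 3:06:
Hour hand: 3 x 30 + 6 x 0.5 = 93 degrees
Minute hand: 6 x 6 = 36 degrees
Difference: |93 - 36| = 57 degrees
The angle is 57 degrees

Final answer: 57 degrees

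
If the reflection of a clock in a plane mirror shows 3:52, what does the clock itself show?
Reflection across the vertical (12-6) axis maps a hand at angle A degrees to (360 - A) degrees, which sends a reading of T minutes past 12:00 to (720 - T) minutes past 12:00.
Mirror reads 3:52 = 232 minutes past 12:00.
Actual time: (720 - 232) mod 720 = 488 minutes = 8:08.

Final answer: 8:08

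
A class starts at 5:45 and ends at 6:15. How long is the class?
From 5:45 to 6:15:
(6 x 60 + 15) - (5 x 60 + 45) = 375 - 345 = 30 minutes
= 30 minutes

Final answer: 30 minutes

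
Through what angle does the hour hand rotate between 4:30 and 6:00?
The hour hand moves 0.5 degrees per minute.
Time elapsed: 6:00 - 4:30 = 90 minutes
Angular displacement: 90 x 0.5 = 45 degrees

Final answer: 45 degrees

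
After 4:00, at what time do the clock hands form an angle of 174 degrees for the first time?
At t minutes past 4:00, the hour hand is at 30 x 4 + 0.5t degrees and the minute hand is at 6t degrees.
The smaller angle between them is 174 degrees when |30H - 5.5t| = 174 or |30H - 5.5t| = 186.
With H = 4, solve 30 x 4 - 5.5t = +/- target for each target:
  t = (30 x 4 - 174) / 5.5 = -9.82 (outside (0, 60))
  t = (30 x 4 + 174) / 5.5 = 53.45
  t = (30 x 4 - 186) / 5.5 = -12 (outside (0, 60))
  t = (30 x 4 + 186) / 5.5 = 55.64
Valid solutions in (0, 60): {53.45, 55.64} minutes.
The first occurrence is t = 53.45 minutes.
The hands form a 174-degree angle at 53.45 minutes past 4:00.

Final answer: 53.45 minutes past 4:00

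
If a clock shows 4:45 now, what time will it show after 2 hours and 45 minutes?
Starting time: 4:45
Adding 45 minutes to 45 minutes: 45 + 45 = 90 minutes = 1 hour and 30 minutes
Adding 2 hours: 4 + 2 + 1 (carry) = 7
Final time: 7:30

Final answer: 7:30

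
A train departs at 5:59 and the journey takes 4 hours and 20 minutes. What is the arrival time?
Starting time: 5:59
Adding 20 minutes to 59 minutes: 59 + 20 = 79 minutes = 1 hour and 19 minutes
Adding 4 hours: 5 + 4 + 1 (carry) = 10
Final time: 10:19

Final answer: 10:19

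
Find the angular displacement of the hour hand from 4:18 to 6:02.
The hour hand moves 0.5 degrees per minute.
Time elapsed: 6:02 - 4:18 = 104 minutes
Angular displacement: 104 x 0.5 = 52 degrees

Final answer: 52 degrees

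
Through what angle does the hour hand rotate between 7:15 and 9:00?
The hour hand moves 0.5 degrees per minute.
Time elapsed: 9:00 - 7:15 = 105 minutes
Angular displacement: 105 x 0.5 = 52.5 degrees

Final answer: 52.5 degrees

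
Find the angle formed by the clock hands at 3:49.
Hour hand position: 3 x 30 + 49 x 0.5 = 114.5 degrees
Minute hand position: 49 x 6 = 294 degrees
Difference: |114.5 - 294| = 179.5 degrees
The angle between the hands is 179.5 degrees

Final answer: 179.5 degrees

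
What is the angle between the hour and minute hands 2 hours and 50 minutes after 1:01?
First find the time 2 hours and 50 minutes after 1:01.
Total minutes: 1 x 60 + 1 + 2 x 60 + 50 = 231.
231 mod 720 = 231 minutes = 3:51.
Now compute the angle at 3:51:
Hour hand: 3 x 30 + 51 x 0.5 = 115.5 degrees
Minute hand: 51 x 6 = 306 degrees
Difference: |115.5 - 306| = 190.5 degrees
Smaller angle: 360 - 190.5 = 169.5 degrees

Final answer: 169.5 degrees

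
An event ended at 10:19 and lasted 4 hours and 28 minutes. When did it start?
Starting time: 10:19 = 619 total minutes past 12:00
Subtracting: 4 hours and 28 minutes = 268 minutes
619 - 268 = 351 minutes
= 5 hours and 51 minutes past 12:00 = 5:51

Final answer: 5:51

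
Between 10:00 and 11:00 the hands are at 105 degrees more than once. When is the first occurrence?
At t minutes past 10:00, the hour hand is at 30 x 10 + 0.5t degrees and the minute hand is at 6t degrees.
The smaller angle between them is 105 degrees when |30H - 5.5t| = 105 or |30H - 5.5t| = 255.
With H = 10, solve 30 x 10 - 5.5t = +/- target for each target:
  t = (30 x 10 - 105) / 5.5 = 35.45
  t = (30 x 10 + 105) / 5.5 = 73.64 (outside (0, 60))
  t = (30 x 10 - 255) / 5.5 = 8.18
  t = (30 x 10 + 255) / 5.5 = 100.91 (outside (0, 60))
Valid solutions in (0, 60): {8.18, 35.45} minutes.
The first occurrence is t = 8.18 minutes.
The hands form a 105-degree angle at 8.18 minutes past 10:00.

Final answer: 8.18 minutes past 10:00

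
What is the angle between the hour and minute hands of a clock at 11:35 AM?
Hour hand position: 11 x 30 + 35 x 0.5 = 347.5 degrees
Minute hand position: 35 x 6 = 210 degrees
Difference: |347.5 - 210| = 137.5 degrees
The angle between the hands is 137.5 degrees

Final answer: 137.5 degrees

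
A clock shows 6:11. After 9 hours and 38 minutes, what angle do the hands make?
First find the time 9 hours and 38 minutes after 6:11.
Total minutes: 6 x 60 + 11 + 9 x 60 + 38 = 949.
949 mod 720 = 229 minutes = 3:49.
Now compute the angle at 3:49:
Hour hand: 3 x 30 + 49 x 0.5 = 114.5 degrees
Minute hand: 49 x 6 = 294 degrees
Difference: |114.5 - 294| = 179.5 degrees
The angle is 179.5 degrees

Final answer: 179.5 degrees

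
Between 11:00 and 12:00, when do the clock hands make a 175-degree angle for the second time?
At t minutes past 11:00, the hour hand is at 30 x 11 + 0.5t degrees and the minute hand is at 6t degrees.
The smaller angle between them is 175 degrees when |30H - 5.5t| = 175 or |30H - 5.5t| = 185.
With H = 11, solve 30 x 11 - 5.5t = +/- target for each target:
  t = (30 x 11 - 175) / 5.5 = 28.18
  t = (30 x 11 + 175) / 5.5 = 91.82 (outside (0, 60))
  t = (30 x 11 - 185) / 5.5 = 26.36
  t = (30 x 11 + 185) / 5.5 = 93.64 (outside (0, 60))
Valid solutions in (0, 60): {26.36, 28.18} minutes.
The second occurrence is t = 28.18 minutes.
The hands form a 175-degree angle at 28.18 minutes past 11:00.

Final answer: 28.18 minutes past 11:00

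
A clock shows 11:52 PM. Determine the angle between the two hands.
Hour hand position: 11 x 30 + 52 x 0.5 = 356 degrees
Minute hand position: 52 x 6 = 312 degrees
Difference: |356 - 312| = 44 degrees
The angle between the hands is 44 degrees

Final answer: 44 degrees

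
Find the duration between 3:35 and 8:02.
From 3:35 to 8:02:
(8 x 60 + 2) - (3 x 60 + 35) = 482 - 215 = 267 minutes
= 4 hours and 27 minutes

Final answer: 4 hours and 27 minutes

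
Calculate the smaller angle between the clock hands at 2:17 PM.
Hour hand position: 2 x 30 + 17 x 0.5 = 68.5 degrees
Minute hand position: 17 x 6 = 102 degrees
Difference: |68.5 - 102| = 33.5 degrees
The angle between the hands is 33.5 degrees

Final answer: 33.5 degrees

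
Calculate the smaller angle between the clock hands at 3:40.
Hour hand position: 3 x 30 + 40 x 0.5 = 110 degrees
Minute hand position: 40 x 6 = 240 degrees
Difference: |110 - 240| = 130 degrees
The angle between the hands is 130 degrees

Final answer: 130 degrees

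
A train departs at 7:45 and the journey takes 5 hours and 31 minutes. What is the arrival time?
Starting time: 7:45
Adding 31 minutes to 45 minutes: 45 + 31 = 76 minutes = 1 hour and 16 minutes
Adding 5 hours: 7 + 5 + 1 (carry) = 13 - 12 = 1
Final time: 1:16

Final answer: 1:16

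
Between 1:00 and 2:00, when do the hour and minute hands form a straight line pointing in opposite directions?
For hands to be 180 degrees apart: |30H - 5.5t| = 180
With H = 1: t = (30 x 1 + 180)/5.5 = 38.18 or t = (30 x 1 - 180)/5.5 = -27.27
First valid solution (0 < t < 60): t = 38.18 minutes
The hands are opposite at 38.18 minutes past 1:00.

Final answer: 38.18 minutes past 1:00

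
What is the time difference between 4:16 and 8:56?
From 4:16 to 8:56:
(8 x 60 + 56) - (4 x 60 + 16) = 536 - 256 = 280 minutes
= 4 hours and 40 minutes

Final answer: 4 hours and 40 minutes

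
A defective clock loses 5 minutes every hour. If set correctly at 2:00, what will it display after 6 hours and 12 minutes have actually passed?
For every 60 true minutes, the faulty clock advances 60 - 5 = 55 minutes.
True elapsed: 6 hours and 12 minutes = 372 minutes.
Faulty clock advances: 372 x 55/60 = 341 minutes (drift: 31 minutes behind).
Shown time: 2:00 + 341 minutes = 7:41.

Final answer: 7:41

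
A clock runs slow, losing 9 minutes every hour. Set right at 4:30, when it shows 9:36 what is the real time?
For every 60 true minutes, the faulty clock advances 51 minutes, so 1 faulty-clock minute corresponds to 60/51 true minutes.
From 4:30 to 9:36 on the faulty dial is 306 minutes.
True elapsed: 306 x 60/51 = 360 minutes = 6 hours.
True time: 4:30 + 6 hours = 10:30.

Final answer: 10:30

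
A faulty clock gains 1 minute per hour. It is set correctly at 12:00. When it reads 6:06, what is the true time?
For every 60 true minutes, the faulty clock advances 61 minutes, so 1 faulty-clock minute corresponds to 60/61 true minutes.
From 12:00 to 6:06 on the faulty dial is 366 minutes.
True elapsed: 366 x 60/61 = 360 minutes = 6 hours.
True time: 12:00 + 6 hours = 6:00.

Final answer: 6:00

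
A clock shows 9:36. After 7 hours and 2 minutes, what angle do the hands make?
First find the time 7 hours and 2 minutes after 9:36.
Total minutes: 9 x 60 + 36 + 7 x 60 + 2 = 998.
998 mod 720 = 278 minutes = 4:38.
Now compute the angle at 4:38:
Hour hand: 4 x 30 + 38 x 0.5 = 139 degrees
Minute hand: 38 x 6 = 228 degrees
Difference: |139 - 228| = 89 degrees
The angle is 89 degrees

Final answer: 89 degrees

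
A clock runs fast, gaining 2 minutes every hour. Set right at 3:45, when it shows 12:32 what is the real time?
For every 60 true minutes, the faulty clock advances 62 minutes, so 1 faulty-clock minute corresponds to 60/62 true minutes.
From 3:45 to 12:32 on the faulty dial is 527 minutes.
True elapsed: 527 x 60/62 = 510 minutes = 8 hours and 30 minutes.
True time: 3:45 + 8 hours and 30 minutes = 12:15.

Final answer: 12:15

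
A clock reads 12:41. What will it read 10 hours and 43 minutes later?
Starting time: 12:41
Adding 43 minutes to 41 minutes: 41 + 43 = 84 minutes = 1 hour and 24 minutes
Adding 10 hours: 12 + 10 + 1 (carry) = 23 - 12 = 11
Final time: 11:24

Final answer: 11:24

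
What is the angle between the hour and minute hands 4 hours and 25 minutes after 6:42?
First find the time 4 hours and 25 minutes after 6:42.
Total minutes: 6 x 60 + 42 + 4 x 60 + 25 = 667.
667 mod 720 = 667 minutes = 11:07.
Now compute the angle at 11:07:
Hour hand: 11 x 30 + 7 x 0.5 = 333.5 degrees
Minute hand: 7 x 6 = 42 degrees
Difference: |333.5 - 42| = 291.5 degrees
Smaller angle: 360 - 291.5 = 68.5 degrees

Final answer: 68.5 degrees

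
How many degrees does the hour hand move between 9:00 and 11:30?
The hour hand moves 0.5 degrees per minute.
Time elapsed: 11:30 - 9:00 = 150 minutes
Angular displacement: 150 x 0.5 = 75 degrees

Final answer: 75 degrees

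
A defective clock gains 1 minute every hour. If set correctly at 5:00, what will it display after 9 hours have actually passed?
For every 60 true minutes, the faulty clock advances 60 + 1 = 61 minutes.
True elapsed: 9 hours = 540 minutes.
Faulty clock advances: 540 x 61/60 = 549 minutes (drift: 9 minutes ahead).
Shown time: 5:00 + 549 minutes = 2:09.

Final answer: 2:09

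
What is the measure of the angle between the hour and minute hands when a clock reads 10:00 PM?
Hour hand position: 10 x 30 + 0 x 0.5 = 300 degrees
Minute hand position: 0 x 6 = 0 degrees
Difference: |300 - 0| = 300 degrees
Since 300 > 180, the smaller angle is 360 - 300 = 60 degrees

Final answer: 60 degrees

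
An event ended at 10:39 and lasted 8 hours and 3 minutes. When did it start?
Starting time: 10:39 = 639 total minutes past 12:00
Subtracting: 8 hours and 3 minutes = 483 minutes
639 - 483 = 156 minutes
= 2 hours and 36 minutes past 12:00 = 2:36

Final answer: 2:36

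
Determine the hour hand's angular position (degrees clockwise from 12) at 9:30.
The hour hand moves 30 degrees per hour and 0.5 degrees per minute.
At 9:30: (9) x 30 + 30 x 0.5 = 270 + 15 = 285 degrees

Final answer: 285 degrees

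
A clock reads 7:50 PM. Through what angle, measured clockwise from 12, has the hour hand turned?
The hour hand moves 30 degrees per hour and 0.5 degrees per minute.
At 7:50: (7) x 30 + 50 x 0.5 = 210 + 25 = 235 degrees

Final answer: 235 degrees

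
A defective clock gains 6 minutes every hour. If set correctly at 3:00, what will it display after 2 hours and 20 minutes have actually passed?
For every 60 true minutes, the faulty clock advances 60 + 6 = 66 minutes.
True elapsed: 2 hours and 20 minutes = 140 minutes.
Faulty clock advances: 140 x 66/60 = 154 minutes (drift: 14 minutes ahead).
Shown time: 3:00 + 154 minutes = 5:34.

Final answer: 5:34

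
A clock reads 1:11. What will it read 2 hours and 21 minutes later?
Starting time: 1:11
Adding 21 minutes to 11 minutes: 11 + 21 = 32 minutes
Adding 2 hours: 1 + 2 = 3
Final time: 3:32

Final answer: 3:32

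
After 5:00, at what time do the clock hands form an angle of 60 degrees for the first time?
At t minutes past 5:00, the hour hand is at 30 x 5 + 0.5t degrees and the minute hand is at 6t degrees.
The smaller angle between them is 60 degrees when |30H - 5.5t| = 60 or |30H - 5.5t| = 300.
With H = 5, solve 30 x 5 - 5.5t = +/- target for each target:
  t = (30 x 5 - 60) / 5.5 = 16.36
  t = (30 x 5 + 60) / 5.5 = 38.18
  t = (30 x 5 - 300) / 5.5 = -27.27 (outside (0, 60))
  t = (30 x 5 + 300) / 5.5 = 81.82 (outside (0, 60))
Valid solutions in (0, 60): {16.36, 38.18} minutes.
The first occurrence is t = 16.36 minutes.
The hands form a 60-degree angle at 16.36 minutes past 5:00.

Final answer: 16.36 minutes past 5:00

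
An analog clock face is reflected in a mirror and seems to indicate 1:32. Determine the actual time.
Reflection across the vertical (12-6) axis maps a hand at angle A degrees to (360 - A) degrees, which sends a reading of T minutes past 12:00 to (720 - T) minutes past 12:00.
Mirror reads 1:32 = 92 minutes past 12:00.
Actual time: (720 - 92) mod 720 = 628 minutes = 10:28.

Final answer: 10:28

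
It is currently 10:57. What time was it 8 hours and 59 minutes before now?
Starting time: 10:57 = 657 total minutes past 12:00
Subtracting: 8 hours and 59 minutes = 539 minutes
657 - 539 = 118 minutes
= 1 hour and 58 minutes past 12:00 = 1:58

Final answer: 1:58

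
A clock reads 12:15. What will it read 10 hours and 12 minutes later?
Starting time: 12:15
Adding 12 minutes to 15 minutes: 15 + 12 = 27 minutes
Adding 10 hours: 12 + 10 = 22 - 12 = 10
Final time: 10:27

Final answer: 10:27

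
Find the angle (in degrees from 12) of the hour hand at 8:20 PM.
The hour hand moves 30 degrees per hour and 0.5 degrees per minute.
At 8:20: (8) x 30 + 20 x 0.5 = 240 + 10 = 250 degrees

Final answer: 250 degrees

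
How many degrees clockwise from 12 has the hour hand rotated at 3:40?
The hour hand moves 30 degrees per hour and 0.5 degrees per minute.
At 3:40: (3) x 30 + 40 x 0.5 = 90 + 20 = 110 degrees

Final answer: 110 degrees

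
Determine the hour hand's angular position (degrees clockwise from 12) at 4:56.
The hour hand moves 30 degrees per hour and 0.5 degrees per minute.
At 4:56: (4) x 30 + 56 x 0.5 = 120 + 28 = 148 degrees

Final answer: 148 degrees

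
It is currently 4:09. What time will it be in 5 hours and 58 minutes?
Starting time: 4:09
Adding 58 minutes to 9 minutes: 9 + 58 = 67 minutes = 1 hour and 7 minutes
Adding 5 hours: 4 + 5 + 1 (carry) = 10
Final time: 10:07

Final answer: 10:07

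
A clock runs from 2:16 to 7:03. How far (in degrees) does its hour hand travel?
The hour hand moves 0.5 degrees per minute.
Time elapsed: 7:03 - 2:16 = 287 minutes
Angular displacement: 287 x 0.5 = 143.5 degrees

Final answer: 143.5 degrees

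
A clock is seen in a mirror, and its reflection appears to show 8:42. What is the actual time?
Reflection across the vertical (12-6) axis maps a hand at angle A degrees to (360 - A) degrees, which sends a reading of T minutes past 12:00 to (720 - T) minutes past 12:00.
Mirror reads 8:42 = 522 minutes past 12:00.
Actual time: (720 - 522) mod 720 = 198 minutes = 3:18.

Final answer: 3:18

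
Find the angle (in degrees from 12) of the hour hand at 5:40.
The hour hand moves 30 degrees per hour and 0.5 degrees per minute.
At 5:40: (5) x 30 + 40 x 0.5 = 150 + 20 = 170 degrees

Final answer: 170 degrees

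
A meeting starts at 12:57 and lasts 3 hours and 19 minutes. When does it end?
Starting time: 12:57
Adding 19 minutes to 57 minutes: 57 + 19 = 76 minutes = 1 hour and 16 minutes
Adding 3 hours: 12 + 3 + 1 (carry) = 16 - 12 = 4
Final time: 4:16

Final answer: 4:16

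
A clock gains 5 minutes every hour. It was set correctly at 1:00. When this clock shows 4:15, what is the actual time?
For every 60 true minutes, the faulty clock advances 65 minutes, so 1 faulty-clock minute corresponds to 60/65 true minutes.
From 1:00 to 4:15 on the faulty dial is 195 minutes.
True elapsed: 195 x 60/65 = 180 minutes = 3 hours.
True time: 1:00 + 3 hours = 4:00.

Final answer: 4:00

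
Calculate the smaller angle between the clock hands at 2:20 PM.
Hour hand position: 2 x 30 + 20 x 0.5 = 70 degrees
Minute hand position: 20 x 6 = 120 degrees
Difference: |70 - 120| = 50 degrees
The angle between the hands is 50 degrees

Final answer: 50 degrees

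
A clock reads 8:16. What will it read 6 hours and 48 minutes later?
Starting time: 8:16
Adding 48 minutes to 16 minutes: 16 + 48 = 64 minutes = 1 hour and 4 minutes
Adding 6 hours: 8 + 6 + 1 (carry) = 15 - 12 = 3
Final time: 3:04

Final answer: 3:04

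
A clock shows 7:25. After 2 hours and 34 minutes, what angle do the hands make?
First find the time 2 hours and 34 minutes after 7:25.
Total minutes: 7 x 60 + 25 + 2 x 60 + 34 = 599.
599 mod 720 = 599 minutes = 9:59.
Now compute the angle at 9:59:
Hour hand: 9 x 30 + 59 x 0.5 = 299.5 degrees
Minute hand: 59 x 6 = 354 degrees
Difference: |299.5 - 354| = 54.5 degrees
The angle is 54.5 degrees

Final answer: 54.5 degrees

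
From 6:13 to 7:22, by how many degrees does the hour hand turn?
The hour hand moves 0.5 degrees per minute.
Time elapsed: 7:22 - 6:13 = 69 minutes
Angular displacement: 69 x 0.5 = 34.5 degrees

Final answer: 34.5 degrees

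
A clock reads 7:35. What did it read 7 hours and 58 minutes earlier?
Starting time: 7:35 = 455 total minutes past 12:00
Subtracting: 7 hours and 58 minutes = 478 minutes
455 - 478 = -23 (negative, add 12 hours = 720) = 697 minutes
= 11 hours and 37 minutes past 12:00 = 11:37

Final answer: 11:37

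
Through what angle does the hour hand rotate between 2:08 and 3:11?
The hour hand moves 0.5 degrees per minute.
Time elapsed: 3:11 - 2:08 = 63 minutes
Angular displacement: 63 x 0.5 = 31.5 degrees

Final answer: 31.5 degrees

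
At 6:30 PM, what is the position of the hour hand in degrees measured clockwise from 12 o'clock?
The hour hand moves 30 degrees per hour and 0.5 degrees per minute.
At 6:30: (6) x 30 + 30 x 0.5 = 180 + 15 = 195 degrees

Final answer: 195 degrees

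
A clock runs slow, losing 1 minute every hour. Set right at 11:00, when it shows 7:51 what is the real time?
For every 60 true minutes, the faulty clock advances 59 minutes, so 1 faulty-clock minute corresponds to 60/59 true minutes.
From 11:00 to 7:51 on the faulty dial is 531 minutes.
True elapsed: 531 x 60/59 = 540 minutes = 9 hours.
True time: 11:00 + 9 hours = 8:00.

Final answer: 8:00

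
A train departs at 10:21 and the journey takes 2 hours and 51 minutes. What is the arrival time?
Starting time: 10:21
Adding 51 minutes to 21 minutes: 21 + 51 = 72 minutes = 1 hour and 12 minutes
Adding 2 hours: 10 + 2 + 1 (carry) = 13 - 12 = 1
Final time: 1:12

Final answer: 1:12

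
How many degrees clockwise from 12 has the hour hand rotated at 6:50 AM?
The hour hand moves 30 degrees per hour and 0.5 degrees per minute.
At 6:50: (6) x 30 + 50 x 0.5 = 180 + 25 = 205 degrees

Final answer: 205 degrees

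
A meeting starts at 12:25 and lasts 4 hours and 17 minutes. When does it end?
Starting time: 12:25
Adding 17 minutes to 25 minutes: 25 + 17 = 42 minutes
Adding 4 hours: 12 + 4 = 16 - 12 = 4
Final time: 4:42

Final answer: 4:42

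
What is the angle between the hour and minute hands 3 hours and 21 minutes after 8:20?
First find the time 3 hours and 21 minutes after 8:20.
Total minutes: 8 x 60 + 20 + 3 x 60 + 21 = 701.
701 mod 720 = 701 minutes = 11:41.
Now compute the angle at 11:41:
Hour hand: 11 x 30 + 41 x 0.5 = 350.5 degrees
Minute hand: 41 x 6 = 246 degrees
Difference: |350.5 - 246| = 104.5 degrees
The angle is 104.5 degrees

Final answer: 104.5 degrees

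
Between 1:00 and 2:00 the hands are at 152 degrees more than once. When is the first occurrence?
At t minutes past 1:00, the hour hand is at 30 x 1 + 0.5t degrees and the minute hand is at 6t degrees.
The smaller angle between them is 152 degrees when |30H - 5.5t| = 152 or |30H - 5.5t| = 208.
With H = 1, solve 30 x 1 - 5.5t = +/- target for each target:
  t = (30 x 1 - 152) / 5.5 = -22.18 (outside (0, 60))
  t = (30 x 1 + 152) / 5.5 = 33.09
  t = (30 x 1 - 208) / 5.5 = -32.36 (outside (0, 60))
  t = (30 x 1 + 208) / 5.5 = 43.27
Valid solutions in (0, 60): {33.09, 43.27} minutes.
The first occurrence is t = 33.09 minutes.
The hands form a 152-degree angle at 33.09 minutes past 1:00.

Final answer: 33.09 minutes past 1:00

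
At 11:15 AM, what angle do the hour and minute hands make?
Hour hand position: 11 x 30 + 15 x 0.5 = 337.5 degrees
Minute hand position: 15 x 6 = 90 degrees
Difference: |337.5 - 90| = 247.5 degrees
Since 247.5 > 180, the smaller angle is 360 - 247.5 = 112.5 degrees

Final answer: 112.5 degrees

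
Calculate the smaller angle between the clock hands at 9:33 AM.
Hour hand position: 9 x 30 + 33 x 0.5 = 286.5 degrees
Minute hand position: 33 x 6 = 198 degrees
Difference: |286.5 - 198| = 88.5 degrees
The angle between the hands is 88.5 degrees

Final answer: 88.5 degrees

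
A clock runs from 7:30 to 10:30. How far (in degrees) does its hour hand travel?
The hour hand moves 0.5 degrees per minute.
Time elapsed: 10:30 - 7:30 = 180 minutes
Angular displacement: 180 x 0.5 = 90 degrees

Final answer: 90 degrees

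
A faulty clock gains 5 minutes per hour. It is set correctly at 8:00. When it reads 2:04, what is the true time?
For every 60 true minutes, the faulty clock advances 65 minutes, so 1 faulty-clock minute corresponds to 60/65 true minutes.
From 8:00 to 2:04 on the faulty dial is 364 minutes.
True elapsed: 364 x 60/65 = 336 minutes = 5 hours and 36 minutes.
True time: 8:00 + 5 hours and 36 minutes = 1:36.

Final answer: 1:36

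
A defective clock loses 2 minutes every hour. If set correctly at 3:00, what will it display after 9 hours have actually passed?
For every 60 true minutes, the faulty clock advances 60 - 2 = 58 minutes.
True elapsed: 9 hours = 540 minutes.
Faulty clock advances: 540 x 58/60 = 522 minutes (drift: 18 minutes behind).
Shown time: 3:00 + 522 minutes = 11:42.

Final answer: 11:42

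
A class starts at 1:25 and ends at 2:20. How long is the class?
From 1:25 to 2:20:
(2 x 60 + 20) - (1 x 60 + 25) = 140 - 85 = 55 minutes
= 55 minutes

Final answer: 55 minutes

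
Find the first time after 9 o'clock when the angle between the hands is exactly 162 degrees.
At t minutes past 9:00, the hour hand is at 30 x 9 + 0.5t degrees and the minute hand is at 6t degrees.
The smaller angle between them is 162 degrees when |30H - 5.5t| = 162 or |30H - 5.5t| = 198.
With H = 9, solve 30 x 9 - 5.5t = +/- target for each target:
  t = (30 x 9 - 162) / 5.5 = 19.64
  t = (30 x 9 + 162) / 5.5 = 78.55 (outside (0, 60))
  t = (30 x 9 - 198) / 5.5 = 13.09
  t = (30 x 9 + 198) / 5.5 = 85.09 (outside (0, 60))
Valid solutions in (0, 60): {13.09, 19.64} minutes.
The first occurrence is t = 13.09 minutes.
The hands form a 162-degree angle at 13.09 minutes past 9:00.

Final answer: 13.09 minutes past 9:00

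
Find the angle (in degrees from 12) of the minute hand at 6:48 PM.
The minute hand moves 6 degrees per minute.
At 6:48: 48 x 6 = 288 degrees

Final answer: 288 degrees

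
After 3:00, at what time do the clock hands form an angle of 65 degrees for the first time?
At t minutes past 3:00, the hour hand is at 30 x 3 + 0.5t degrees and the minute hand is at 6t degrees.
The smaller angle between them is 65 degrees when |30H - 5.5t| = 65 or |30H - 5.5t| = 295.
With H = 3, solve 30 x 3 - 5.5t = +/- target for each target:
  t = (30 x 3 - 65) / 5.5 = 4.55
  t = (30 x 3 + 65) / 5.5 = 28.18
  t = (30 x 3 - 295) / 5.5 = -37.27 (outside (0, 60))
  t = (30 x 3 + 295) / 5.5 = 70 (outside (0, 60))
Valid solutions in (0, 60): {4.55, 28.18} minutes.
The first occurrence is t = 4.55 minutes.
The hands form a 65-degree angle at 4.55 minutes past 3:00.

Final answer: 4.55 minutes past 3:00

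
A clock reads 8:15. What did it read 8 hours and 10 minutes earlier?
Starting time: 8:15 = 495 total minutes past 12:00
Subtracting: 8 hours and 10 minutes = 490 minutes
495 - 490 = 5 minutes
= 5 minutes past 12:00 = 12:05

Final answer: 12:05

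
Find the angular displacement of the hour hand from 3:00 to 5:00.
The hour hand moves 0.5 degrees per minute.
Time elapsed: 5:00 - 3:00 = 120 minutes
Angular displacement: 120 x 0.5 = 60 degrees

Final answer: 60 degrees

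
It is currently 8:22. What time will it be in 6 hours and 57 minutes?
Starting time: 8:22
Adding 57 minutes to 22 minutes: 22 + 57 = 79 minutes = 1 hour and 19 minutes
Adding 6 hours: 8 + 6 + 1 (carry) = 15 - 12 = 3
Final time: 3:19

Final answer: 3:19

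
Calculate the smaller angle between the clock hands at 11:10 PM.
Hour hand position: 11 x 30 + 10 x 0.5 = 335 degrees
Minute hand position: 10 x 6 = 60 degrees
Difference: |335 - 60| = 275 degrees
Since 275 > 180, the smaller angle is 360 - 275 = 85 degrees

Final answer: 85 degrees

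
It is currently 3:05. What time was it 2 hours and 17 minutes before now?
Starting time: 3:05 = 185 total minutes past 12:00
Subtracting: 2 hours and 17 minutes = 137 minutes
185 - 137 = 48 minutes
= 48 minutes past 12:00 = 12:48

Final answer: 12:48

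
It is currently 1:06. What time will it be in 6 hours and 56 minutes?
Starting time: 1:06
Adding 56 minutes to 6 minutes: 6 + 56 = 62 minutes = 1 hour and 2 minutes
Adding 6 hours: 1 + 6 + 1 (carry) = 8
Final time: 8:02

Final answer: 8:02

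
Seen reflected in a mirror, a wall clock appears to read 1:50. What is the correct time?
Reflection across the vertical (12-6) axis maps a hand at angle A degrees to (360 - A) degrees, which sends a reading of T minutes past 12:00 to (720 - T) minutes past 12:00.
Mirror reads 1:50 = 110 minutes past 12:00.
Actual time: (720 - 110) mod 720 = 610 minutes = 10:10.

Final answer: 10:10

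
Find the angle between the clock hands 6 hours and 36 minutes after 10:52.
First find the time 6 hours and 36 minutes after 10:52.
Total minutes: 10 x 60 + 52 + 6 x 60 + 36 = 1048.
1048 mod 720 = 328 minutes = 5:28.
Now compute the angle at 5:28:
Hour hand: 5 x 30 + 28 x 0.5 = 164 degrees
Minute hand: 28 x 6 = 168 degrees
Difference: |164 - 168| = 4 degrees
The angle is 4 degrees

Final answer: 4 degrees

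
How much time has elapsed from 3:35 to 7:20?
From 3:35 to 7:20:
(7 x 60 + 20) - (3 x 60 + 35) = 440 - 215 = 225 minutes
= 3 hours and 45 minutes

Final answer: 3 hours and 45 minutes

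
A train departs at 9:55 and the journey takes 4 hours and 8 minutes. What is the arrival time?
Starting time: 9:55
Adding 8 minutes to 55 minutes: 55 + 8 = 63 minutes = 1 hour and 3 minutes
Adding 4 hours: 9 + 4 + 1 (carry) = 14 - 12 = 2
Final time: 2:03

Final answer: 2:03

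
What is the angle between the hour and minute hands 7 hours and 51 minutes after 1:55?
First find the time 7 hours and 51 minutes after 1:55.
Total minutes: 1 x 60 + 55 + 7 x 60 + 51 = 586.
586 mod 720 = 586 minutes = 9:46.
Now compute the angle at 9:46:
Hour hand: 9 x 30 + 46 x 0.5 = 293 degrees
Minute hand: 46 x 6 = 276 degrees
Difference: |293 - 276| = 17 degrees
The angle is 17 degrees

Final answer: 17 degrees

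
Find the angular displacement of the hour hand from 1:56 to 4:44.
The hour hand moves 0.5 degrees per minute.
Time elapsed: 4:44 - 1:56 = 168 minutes
Angular displacement: 168 x 0.5 = 84 degrees

Final answer: 84 degrees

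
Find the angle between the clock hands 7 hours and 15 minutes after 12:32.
First find the time 7 hours and 15 minutes after 12:32.
Total minutes: 12 x 60 + 32 + 7 x 60 + 15 = 1187.
1187 mod 720 = 467 minutes = 7:47.
Now compute the angle at 7:47:
Hour hand: 7 x 30 + 47 x 0.5 = 233.5 degrees
Minute hand: 47 x 6 = 282 degrees
Difference: |233.5 - 282| = 48.5 degrees
The angle is 48.5 degrees

Final answer: 48.5 degrees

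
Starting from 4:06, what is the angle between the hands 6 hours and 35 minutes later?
First find the time 6 hours and 35 minutes after 4:06.
Total minutes: 4 x 60 + 6 + 6 x 60 + 35 = 641.
641 mod 720 = 641 minutes = 10:41.
Now compute the angle at 10:41:
Hour hand: 10 x 30 + 41 x 0.5 = 320.5 degrees
Minute hand: 41 x 6 = 246 degrees
Difference: |320.5 - 246| = 74.5 degrees
The angle is 74.5 degrees

Final answer: 74.5 degrees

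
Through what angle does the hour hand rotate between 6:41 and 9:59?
The hour hand moves 0.5 degrees per minute.
Time elapsed: 9:59 - 6:41 = 198 minutes
Angular displacement: 198 x 0.5 = 99 degrees

Final answer: 99 degrees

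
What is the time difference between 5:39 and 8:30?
From 5:39 to 8:30:
(8 x 60 + 30) - (5 x 60 + 39) = 510 - 339 = 171 minutes
= 2 hours and 51 minutes

Final answer: 2 hours and 51 minutes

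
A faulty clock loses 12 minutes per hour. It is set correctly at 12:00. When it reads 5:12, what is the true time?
For every 60 true minutes, the faulty clock advances 48 minutes, so 1 faulty-clock minute corresponds to 60/48 true minutes.
From 12:00 to 5:12 on the faulty dial is 312 minutes.
True elapsed: 312 x 60/48 = 390 minutes = 6 hours and 30 minutes.
True time: 12:00 + 6 hours and 30 minutes = 6:30.

Final answer: 6:30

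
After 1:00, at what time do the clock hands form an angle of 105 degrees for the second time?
At t minutes past 1:00, the hour hand is at 30 x 1 + 0.5t degrees and the minute hand is at 6t degrees.
The smaller angle between them is 105 degrees when |30H - 5.5t| = 105 or |30H - 5.5t| = 255.
With H = 1, solve 30 x 1 - 5.5t = +/- target for each target:
  t = (30 x 1 - 105) / 5.5 = -13.64 (outside (0, 60))
  t = (30 x 1 + 105) / 5.5 = 24.55
  t = (30 x 1 - 255) / 5.5 = -40.91 (outside (0, 60))
  t = (30 x 1 + 255) / 5.5 = 51.82
Valid solutions in (0, 60): {24.55, 51.82} minutes.
The second occurrence is t = 51.82 minutes.
The hands form a 105-degree angle at 51.82 minutes past 1:00.

Final answer: 51.82 minutes past 1:00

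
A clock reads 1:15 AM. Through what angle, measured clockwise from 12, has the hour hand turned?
The hour hand moves 30 degrees per hour and 0.5 degrees per minute.
At 1:15: (1) x 30 + 15 x 0.5 = 30 + 7.5 = 37.5 degrees

Final answer: 37.5 degrees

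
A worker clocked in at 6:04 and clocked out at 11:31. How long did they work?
From 6:04 to 11:31:
(11 x 60 + 31) - (6 x 60 + 4) = 691 - 364 = 327 minutes
= 5 hours and 27 minutes

Final answer: 5 hours and 27 minutes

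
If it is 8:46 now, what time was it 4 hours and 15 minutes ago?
Starting time: 8:46 = 526 total minutes past 12:00
Subtracting: 4 hours and 15 minutes = 255 minutes
526 - 255 = 271 minutes
= 4 hours and 31 minutes past 12:00 = 4:31

Final answer: 4:31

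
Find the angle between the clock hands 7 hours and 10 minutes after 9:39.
First find the time 7 hours and 10 minutes after 9:39.
Total minutes: 9 x 60 + 39 + 7 x 60 + 10 = 1009.
1009 mod 720 = 289 minutes = 4:49.
Now compute the angle at 4:49:
Hour hand: 4 x 30 + 49 x 0.5 = 144.5 degrees
Minute hand: 49 x 6 = 294 degrees
Difference: |144.5 - 294| = 149.5 degrees
The angle is 149.5 degrees

Final answer: 149.5 degrees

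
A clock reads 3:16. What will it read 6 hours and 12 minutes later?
Starting time: 3:16
Adding 12 minutes to 16 minutes: 16 + 12 = 28 minutes
Adding 6 hours: 3 + 6 = 9
Final time: 9:28

Final answer: 9:28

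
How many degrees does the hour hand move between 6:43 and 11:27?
The hour hand moves 0.5 degrees per minute.
Time elapsed: 11:27 - 6:43 = 284 minutes
Angular displacement: 284 x 0.5 = 142 degrees

Final answer: 142 degrees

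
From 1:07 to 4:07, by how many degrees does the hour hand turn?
The hour hand moves 0.5 degrees per minute.
Time elapsed: 4:07 - 1:07 = 180 minutes
Angular displacement: 180 x 0.5 = 90 degrees

Final answer: 90 degrees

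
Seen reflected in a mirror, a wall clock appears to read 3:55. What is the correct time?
Reflection across the vertical (12-6) axis maps a hand at angle A degrees to (360 - A) degrees, which sends a reading of T minutes past 12:00 to (720 - T) minutes past 12:00.
Mirror reads 3:55 = 235 minutes past 12:00.
Actual time: (720 - 235) mod 720 = 485 minutes = 8:05.

Final answer: 8:05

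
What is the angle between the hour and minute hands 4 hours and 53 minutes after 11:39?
First find the time 4 hours and 53 minutes after 11:39.
Total minutes: 11 x 60 + 39 + 4 x 60 + 53 = 992.
992 mod 720 = 272 minutes = 4:32.
Now compute the angle at 4:32:
Hour hand: 4 x 30 + 32 x 0.5 = 136 degrees
Minute hand: 32 x 6 = 192 degrees
Difference: |136 - 192| = 56 degrees
The angle is 56 degrees

Final answer: 56 degrees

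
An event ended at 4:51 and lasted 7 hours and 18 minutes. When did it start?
Starting time: 4:51 = 291 total minutes past 12:00
Subtracting: 7 hours and 18 minutes = 438 minutes
291 - 438 = -147 (negative, add 12 hours = 720) = 573 minutes
= 9 hours and 33 minutes past 12:00 = 9:33

Final answer: 9:33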